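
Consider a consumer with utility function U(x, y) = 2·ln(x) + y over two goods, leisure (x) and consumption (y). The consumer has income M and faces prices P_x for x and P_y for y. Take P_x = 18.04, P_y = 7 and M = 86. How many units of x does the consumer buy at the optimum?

x* = 0.7761

Set MRS = P_x/P_y: (2/x)/1 = P_x/P_y.
So x*(P_x,P_y) = 2·P_y/P_x, independent of income; and y* = (M − 2·P_y)/P_y.
At the given prices: x* = 2·7/18.04 = 0.7761.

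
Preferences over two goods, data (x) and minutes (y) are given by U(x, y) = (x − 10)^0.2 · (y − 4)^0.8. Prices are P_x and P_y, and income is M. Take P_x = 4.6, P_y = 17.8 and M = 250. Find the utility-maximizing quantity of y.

y* = 9.9685

Let x' = x−10, y' = y−4. MRS = (1/4)·y'/x' = P_x/P_y.
After buying the subsistence bundle (10, 4), a share 0.2 of the remaining income goes to x: x* = 10 + 0.2·(M − 10P_x − 4P_y)/P_x.
Discretionary income = 250 − 10·4.6 − 4·17.8 = 132.8; y* = 4 + 0.8·132.8/17.8 = 9.9685.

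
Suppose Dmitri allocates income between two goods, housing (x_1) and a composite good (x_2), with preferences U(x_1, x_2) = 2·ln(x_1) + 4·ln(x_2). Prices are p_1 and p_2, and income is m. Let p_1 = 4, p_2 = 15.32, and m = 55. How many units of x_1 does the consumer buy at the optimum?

x_1* = 4.5833

MU_x_1/MU_x_2 = (2·x_2)/(4·x_1); tangency sets this equal to p_1/p_2.
So 2·p_2·x_2 = 4·p_1·x_1; combined with the budget, a share 1/3 of income goes to x_1.
Demand: x_1*(p_1,p_2,m) = 1/3·m/p_1 and x_2* = 2/3·m/p_2.
At p_1=4, p_2=15.32, m=55: x_1* = 1/3·55/4 = 4.5833.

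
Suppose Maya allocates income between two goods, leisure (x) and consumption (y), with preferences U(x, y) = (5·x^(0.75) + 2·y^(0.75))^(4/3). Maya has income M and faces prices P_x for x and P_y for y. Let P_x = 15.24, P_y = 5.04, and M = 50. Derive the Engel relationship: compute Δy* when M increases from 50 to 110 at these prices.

Δy* = 4.9339

MU_x ∝ 5·x^(-0.25), MU_y ∝ 2·y^(-0.25), so MRS = (5/2)·(y/x)^(0.25) = P_x/P_y.
Hence y/x = ((2/5)·P_x/P_y)^(1/(0.25)), i.e. raised to the 4 power.
With the ratio pinned down, the budget gives x* = M/(P_x + P_y·(y/x)) and y* = (y/x)·x*.
Numerically y/x = 2.140216, so x* = 50/(15.24 + 5.04·2.140216) = 1.9211 and y* = 2.140216·1.9211 = 4.1116.
At M' = 110: y* = 9.0455. Change: 9.0455 − 4.1116 = 4.9339.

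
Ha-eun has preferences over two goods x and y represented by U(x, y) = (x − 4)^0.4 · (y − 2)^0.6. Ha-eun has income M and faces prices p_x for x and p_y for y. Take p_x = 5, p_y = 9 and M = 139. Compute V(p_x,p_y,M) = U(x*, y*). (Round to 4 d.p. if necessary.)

This is Cobb-Douglas in (x−4, y−2): tangency gives 0.4·p_y·(y−2) = 0.6·p_x·(x−4).
After buying the subsistence bundle (4, 2), a share 0.4 of the remaining income goes to x: x* = 4 + 0.4·(M − 4p_x − 2p_y)/p_x.
Discretionary income = 139 − 4·5 − 2·9 = 101; x* = 4 + 0.4·101/5 = 12.08; y* = 2 + 0.6·101/9 = 8.7333.
Utility at the optimum: U(12.08, 8.7333) = 7.2427.

V = 7.2427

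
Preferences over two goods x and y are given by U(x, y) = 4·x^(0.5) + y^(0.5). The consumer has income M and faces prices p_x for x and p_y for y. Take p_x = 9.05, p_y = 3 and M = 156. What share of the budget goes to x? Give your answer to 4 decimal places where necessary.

share on x = 0.8414

Numerically y/x = 0.568767, so x* = 156/(9.05 + 3·0.568767) = 14.5031 and y* = 0.568767·14.5031 = 8.2489.
Expenditure on x: 9.05·14.5031 = 131.2533; share = 0.8414.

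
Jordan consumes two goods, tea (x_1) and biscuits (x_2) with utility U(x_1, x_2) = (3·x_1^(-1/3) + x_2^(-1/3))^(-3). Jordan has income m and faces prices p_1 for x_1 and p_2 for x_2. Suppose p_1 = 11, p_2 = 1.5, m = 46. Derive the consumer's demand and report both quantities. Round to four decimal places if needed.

x_1* = 3.3017, x_2* = 6.4546

MRS = MU_x_1/MU_x_2 = 3·(x_2/x_1)^(4/3). Set equal to p_1/p_2.
Solve for the ratio: x_2/x_1 = [(1/3)·p_1/p_2]^(0.75).
Substitute x_2 = (x_2/x_1)·x_1 into the budget: x_1* = m/(p_1 + p_2·(x_2/x_1)).
Numerically x_2/x_1 = 1.954948, so x_1* = 46/(11 + 1.5·1.954948) = 3.3017 and x_2* = 1.954948·3.3017 = 6.4546.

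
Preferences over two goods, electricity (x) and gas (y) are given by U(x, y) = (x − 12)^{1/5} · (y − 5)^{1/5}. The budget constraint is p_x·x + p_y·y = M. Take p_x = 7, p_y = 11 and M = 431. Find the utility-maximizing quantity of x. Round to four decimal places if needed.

x* = 32.8571

This is Cobb-Douglas in (x−12, y−5): tangency gives 0.2·p_y·(y−5) = 0.2·p_x·(x−12).
Substituting into the budget: x* = 12 + 0.5·(M − 12·p_x − 5·p_y)/p_x, and y* = 5 + 0.5·(…)/p_y.
Discretionary income = 431 − 12·7 − 5·11 = 292; x* = 12 + 0.5·292/7 = 32.8571.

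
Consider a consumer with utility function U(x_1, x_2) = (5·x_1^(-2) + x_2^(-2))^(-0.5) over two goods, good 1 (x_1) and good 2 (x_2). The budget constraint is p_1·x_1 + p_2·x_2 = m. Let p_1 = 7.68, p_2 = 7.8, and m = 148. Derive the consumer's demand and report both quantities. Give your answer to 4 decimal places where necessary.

MU_x_1 ∝ 5·x_1^(-3), MU_x_2 ∝ x_2^(-3), so MRS = 5·(x_2/x_1)^(3) = p_1/p_2.
Solve for the ratio: x_2/x_1 = [(1/5)·p_1/p_2]^(1/3).
Substitute x_2 = (x_2/x_1)·x_1 into the budget: x_1* = m/(p_1 + p_2·(x_2/x_1)).
Numerically x_2/x_1 = 0.581789, so x_1* = 148/(7.68 + 7.8·0.581789) = 12.1133 and x_2* = 0.581789·12.1133 = 7.0474.

x_1* = 12.1133, x_2* = 7.0474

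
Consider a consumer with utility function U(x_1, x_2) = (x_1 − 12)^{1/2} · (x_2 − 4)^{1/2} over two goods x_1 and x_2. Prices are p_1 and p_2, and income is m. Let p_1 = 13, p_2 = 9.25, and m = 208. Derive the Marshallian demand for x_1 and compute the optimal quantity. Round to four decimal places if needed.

x_1* = 12.5769

This is Cobb-Douglas in (x_1−12, x_2−4): tangency gives 0.5·p_2·(x_2−4) = 0.5·p_1·(x_1−12).
After buying the subsistence bundle (12, 4), a share 0.5 of the remaining income goes to x_1: x_1* = 12 + 0.5·(m − 12p_1 − 4p_2)/p_1.
Discretionary income = 208 − 12·13 − 4·9.25 = 15; x_1* = 12 + 0.5·15/13 = 12.5769.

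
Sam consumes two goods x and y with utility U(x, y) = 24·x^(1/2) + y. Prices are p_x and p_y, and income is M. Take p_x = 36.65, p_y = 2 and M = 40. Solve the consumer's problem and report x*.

Utility is quasi-linear in y; the FOC for x is 12/√x = p_x/p_y.
Thus x* = (12·p_y/p_x)² — independent of M — with the rest of income spent on y.
Plugging in: x* = (12·2/36.65)² = 0.4288.

x* = 0.4288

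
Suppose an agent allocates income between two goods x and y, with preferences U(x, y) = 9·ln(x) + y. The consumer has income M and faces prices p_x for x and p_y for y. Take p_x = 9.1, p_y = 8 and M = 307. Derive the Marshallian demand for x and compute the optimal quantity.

x* = 7.9121

MU_x = 9/x, MU_y = 1. Tangency: 9/x = p_x/p_y.
So x*(p_x,p_y) = 9·p_y/p_x, independent of income; and y* = (M − 9·p_y)/p_y.
At the given prices: x* = 9·8/9.1 = 7.9121.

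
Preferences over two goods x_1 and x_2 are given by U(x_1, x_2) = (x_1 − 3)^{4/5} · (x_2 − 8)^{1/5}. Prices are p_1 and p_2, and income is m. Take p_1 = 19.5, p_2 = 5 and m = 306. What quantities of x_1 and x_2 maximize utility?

MRS = 4·(x_2−8)/(x_1−3). Tangency with p_1/p_2 gives x_2−8 = (1/4)·(p_1/p_2)·(x_1−3).
Substituting into the budget: x_1* = 3 + 0.8·(m − 3·p_1 − 8·p_2)/p_1, and x_2* = 8 + 0.2·(…)/p_2.
Discretionary income = 306 − 3·19.5 − 8·5 = 207.5; x_1* = 3 + 0.8·207.5/19.5 = 11.5128; x_2* = 8 + 0.2·207.5/5 = 16.3.

x_1* = 11.5128, x_2* = 16.3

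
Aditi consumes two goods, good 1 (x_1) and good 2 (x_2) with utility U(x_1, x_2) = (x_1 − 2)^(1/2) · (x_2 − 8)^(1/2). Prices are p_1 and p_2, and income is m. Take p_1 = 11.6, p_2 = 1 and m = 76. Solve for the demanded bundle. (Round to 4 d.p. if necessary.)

x_1* = 3.931, x_2* = 30.4

MRS = (x_2−8)/(x_1−2). Tangency with p_1/p_2 gives x_2−8 = (p_1/p_2)·(x_1−2).
Substituting into the budget: x_1* = 2 + 0.5·(m − 2·p_1 − 8·p_2)/p_1, and x_2* = 8 + 0.5·(…)/p_2.
Discretionary income = 76 − 2·11.6 − 8·1 = 44.8; x_1* = 2 + 0.5·44.8/11.6 = 3.931; x_2* = 8 + 0.5·44.8/1 = 30.4.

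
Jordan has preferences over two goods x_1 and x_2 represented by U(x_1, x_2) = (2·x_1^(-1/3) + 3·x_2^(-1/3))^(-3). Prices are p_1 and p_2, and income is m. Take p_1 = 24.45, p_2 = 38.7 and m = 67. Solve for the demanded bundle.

MU_x_1 ∝ 2·x_1^(-4/3), MU_x_2 ∝ 3·x_2^(-4/3), so MRS = (2/3)·(x_2/x_1)^(4/3) = p_1/p_2.
Hence x_2/x_1 = ((3/2)·p_1/p_2)^(1/(4/3)), i.e. raised to the 0.75 power.
With the ratio pinned down, the budget gives x_1* = m/(p_1 + p_2·(x_2/x_1)) and x_2* = (x_2/x_1)·x_1*.
Numerically x_2/x_1 = 0.960493, so x_1* = 67/(24.45 + 38.7·0.960493) = 1.0873 and x_2* = 0.960493·1.0873 = 1.0443.

x_1* = 1.0873, x_2* = 1.0443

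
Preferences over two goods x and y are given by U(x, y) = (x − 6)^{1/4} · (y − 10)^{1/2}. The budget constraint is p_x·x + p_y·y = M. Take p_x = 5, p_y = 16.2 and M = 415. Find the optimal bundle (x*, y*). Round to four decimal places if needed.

x* = 20.8667, y* = 19.177

Let x' = x−6, y' = y−10. MRS = (1/2)·y'/x' = p_x/p_y.
After buying the subsistence bundle (6, 10), a share 1/3 of the remaining income goes to x: x* = 6 + 1/3·(M − 6p_x − 10p_y)/p_x.
Discretionary income = 415 − 6·5 − 10·16.2 = 223; x* = 6 + 1/3·223/5 = 20.8667; y* = 10 + 2/3·223/16.2 = 19.177.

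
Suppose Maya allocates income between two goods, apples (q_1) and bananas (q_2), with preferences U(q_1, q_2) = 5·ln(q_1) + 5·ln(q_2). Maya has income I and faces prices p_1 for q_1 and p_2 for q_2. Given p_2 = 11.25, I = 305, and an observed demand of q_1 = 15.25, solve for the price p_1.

MU_q_1/MU_q_2 = (5·q_2)/(5·q_1); tangency sets this equal to p_1/p_2.
Rearranging, p_2·q_2 = p_1·q_1. Substituting into the budget gives p_1·q_1·(1 + 1) = I.
Demand: q_1*(p_1,p_2,I) = 0.5·I/p_1 and q_2* = 0.5·I/p_2.
Set q_1* = 15.25 in the demand function and solve for p_1: p_1 = 10.

p_1 = 10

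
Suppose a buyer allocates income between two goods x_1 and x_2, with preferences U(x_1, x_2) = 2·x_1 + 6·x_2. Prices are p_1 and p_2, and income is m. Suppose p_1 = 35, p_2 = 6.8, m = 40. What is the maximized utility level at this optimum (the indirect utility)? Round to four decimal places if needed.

V = 35.2941

Linear utility — the consumer picks whichever good has higher MU/price: 2/35 = 0.0571 vs 6/6.8 = 0.8824.
x_2 gives more utility per dollar, so spend all income on x_2: x_2* = m/p_2, x_1* = 0.
Numerically: x_1* = 0, x_2* = 5.8824.
Utility at the optimum: U(0, 5.8824) = 35.2941.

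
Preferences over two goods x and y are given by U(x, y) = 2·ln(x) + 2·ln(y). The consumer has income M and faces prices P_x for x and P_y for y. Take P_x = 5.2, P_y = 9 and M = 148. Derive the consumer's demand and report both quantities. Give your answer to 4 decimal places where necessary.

MU_x/MU_y = (2·y)/(2·x); tangency sets this equal to P_x/P_y.
So 2·P_y·y = 2·P_x·x; combined with the budget, a share 0.5 of income goes to x.
Demand: x*(P_x,P_y,M) = 0.5·M/P_x and y* = 0.5·M/P_y.
At P_x=5.2, P_y=9, M=148: x* = 0.5·148/5.2 = 14.2308, y* = 8.2222.

x* = 14.2308, y* = 8.2222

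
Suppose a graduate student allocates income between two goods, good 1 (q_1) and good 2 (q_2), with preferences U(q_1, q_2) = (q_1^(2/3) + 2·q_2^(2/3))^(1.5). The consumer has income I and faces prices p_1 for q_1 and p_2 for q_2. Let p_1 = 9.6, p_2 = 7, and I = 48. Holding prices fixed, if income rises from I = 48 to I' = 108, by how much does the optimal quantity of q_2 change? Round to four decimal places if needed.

Δq_2* = 8.0373

MU_q_1 ∝ q_1^(-1/3), MU_q_2 ∝ 2·q_2^(-1/3), so MRS = (1/2)·(q_2/q_1)^(1/3) = p_1/p_2.
Solve for the ratio: q_2/q_1 = [2·p_1/p_2]^(3).
Substitute q_2 = (q_2/q_1)·q_1 into the budget: q_1* = I/(p_1 + p_2·(q_2/q_1)).
Numerically q_2/q_1 = 20.635242, so q_1* = 48/(9.6 + 7·20.635242) = 0.3116 and q_2* = 20.635242·0.3116 = 6.4298.
At I' = 108: q_2* = 14.4671. Change: 14.4671 − 6.4298 = 8.0373.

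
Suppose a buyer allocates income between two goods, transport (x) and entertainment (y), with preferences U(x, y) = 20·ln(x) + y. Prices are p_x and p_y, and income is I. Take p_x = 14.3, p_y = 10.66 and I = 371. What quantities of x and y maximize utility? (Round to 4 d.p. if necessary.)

Set MRS = p_x/p_y: (20/x)/1 = p_x/p_y.
So x*(p_x,p_y) = 20·p_y/p_x, independent of income; and y* = (I − 20·p_y)/p_y.
At the given prices: x* = 20·10.66/14.3 = 14.9091, and y* = 14.803.

x* = 14.9091, y* = 14.803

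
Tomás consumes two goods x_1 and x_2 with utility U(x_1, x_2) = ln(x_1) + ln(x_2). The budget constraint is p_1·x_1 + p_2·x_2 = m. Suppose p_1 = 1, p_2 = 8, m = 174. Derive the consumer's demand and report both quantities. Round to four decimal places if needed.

MU_x_1/MU_x_2 = (x_2)/(x_1); tangency sets this equal to p_1/p_2.
So p_2·x_2 = p_1·x_1; combined with the budget, a share 0.5 of income goes to x_1.
Demand: x_1*(p_1,p_2,m) = 0.5·m/p_1 and x_2* = 0.5·m/p_2.
At p_1=1, p_2=8, m=174: x_1* = 0.5·174/1 = 87, x_2* = 10.875.

x_1* = 87, x_2* = 10.875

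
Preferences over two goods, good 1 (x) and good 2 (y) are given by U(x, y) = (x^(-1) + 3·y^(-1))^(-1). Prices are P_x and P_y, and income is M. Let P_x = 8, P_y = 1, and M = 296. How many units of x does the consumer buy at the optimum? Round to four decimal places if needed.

From the CES first-order condition, (1/3)·(y/x)^(2) = P_x/P_y.
Hence y/x = (3·P_x/P_y)^(1/(2)), i.e. raised to the 0.5 power.
Substitute y = (y/x)·x into the budget: x* = M/(P_x + P_y·(y/x)).
Numerically y/x = 4.898979, so x* = 296/(8 + 1·4.898979) = 22.9476.

x* = 22.9476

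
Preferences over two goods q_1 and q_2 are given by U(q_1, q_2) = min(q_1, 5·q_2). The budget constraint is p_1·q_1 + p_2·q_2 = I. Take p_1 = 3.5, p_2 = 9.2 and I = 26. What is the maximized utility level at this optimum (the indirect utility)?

Leontief preferences: the optimum is at the kink where q_1/5 = q_2/1, i.e. q_2 = (1/5)·q_1.
Budget: p_1·q_1 + p_2·(1/5)·q_1 = I, so (5·p_1 + p_2)·q_1 = 5·I.
Demand: q_1*(p_1,p_2,I) = 5·I/(5·p_1 + p_2), q_2* = I/(5·p_1 + p_2).
Here 5·3.5 + 9.2 = 26.7, giving q_1* = 4.8689 and q_2* = 0.9738.
Utility at the optimum: U(4.8689, 0.9738) = 4.8689.

V = 4.8689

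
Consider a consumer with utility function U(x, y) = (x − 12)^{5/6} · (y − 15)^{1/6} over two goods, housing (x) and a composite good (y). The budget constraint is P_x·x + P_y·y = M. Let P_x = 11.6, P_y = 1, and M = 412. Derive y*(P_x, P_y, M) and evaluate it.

Let x' = x−12, y' = y−15. MRS = 5·y'/x' = P_x/P_y.
After buying the subsistence bundle (12, 15), a share 5/6 of the remaining income goes to x: x* = 12 + 5/6·(M − 12P_x − 15P_y)/P_x.
Discretionary income = 412 − 12·11.6 − 15·1 = 257.8; y* = 15 + 1/6·257.8/1 = 57.9667.

y* = 57.9667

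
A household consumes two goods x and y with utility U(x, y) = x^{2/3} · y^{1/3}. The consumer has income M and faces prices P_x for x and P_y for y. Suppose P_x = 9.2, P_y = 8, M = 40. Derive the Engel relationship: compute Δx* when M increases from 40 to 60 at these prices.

Tangency: MRS = 2·y/x = P_x/P_y.
Rearranging, P_y·y = (1/2)·P_x·x. Substituting into the budget gives P_x·x·(1 + (1/2)) = M.
Demand: x*(P_x,P_y,M) = 2/3·M/P_x and y* = 1/3·M/P_y.
At P_x=9.2, P_y=8, M=40: x* = 2/3·40/9.2 = 2.8986.
At M' = 60: x* = 4.3478. Change: 4.3478 − 2.8986 = 1.4493.

Δx* = 1.4493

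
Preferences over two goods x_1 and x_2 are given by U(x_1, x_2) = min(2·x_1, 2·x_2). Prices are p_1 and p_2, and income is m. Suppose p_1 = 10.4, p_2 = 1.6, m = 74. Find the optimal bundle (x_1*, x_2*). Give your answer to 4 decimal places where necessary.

x_1* = 6.1667, x_2* = 6.1667

With perfect complements, no substitution: consume in ratio x_1:x_2 = 2:2.
Budget: p_1·x_1 + p_2·x_1 = m, so (2·p_1 + 2·p_2)·x_1 = 2·m.
Demand: x_1*(p_1,p_2,m) = 2·m/(2·p_1 + 2·p_2), x_2* = 2·m/(2·p_1 + 2·p_2).
Here 2·10.4 + 2·1.6 = 24, giving x_1* = 6.1667 and x_2* = 6.1667.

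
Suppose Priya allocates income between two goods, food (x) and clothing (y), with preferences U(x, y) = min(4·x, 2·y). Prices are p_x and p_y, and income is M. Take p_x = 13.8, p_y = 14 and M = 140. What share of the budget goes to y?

share on y = 0.6699

Leontief preferences: the optimum is at the kink where x/2 = y/4, i.e. y = 2·x.
Budget: p_x·x + p_y·2·x = M, so (2·p_x + 4·p_y)·x = 2·M.
Demand: x*(p_x,p_y,M) = 2·M/(2·p_x + 4·p_y), y* = 4·M/(2·p_x + 4·p_y).
Here 2·13.8 + 4·14 = 83.6, giving x* = 3.3493 and y* = 6.6986.
Expenditure on y: 14·6.6986 = 93.7799; share = 0.6699.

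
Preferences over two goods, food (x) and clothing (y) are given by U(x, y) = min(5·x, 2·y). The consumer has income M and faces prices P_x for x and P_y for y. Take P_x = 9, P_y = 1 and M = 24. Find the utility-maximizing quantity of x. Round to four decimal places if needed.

With perfect complements, no substitution: consume in ratio x:y = 2:5.
Budget: P_x·x + P_y·(5/2)·x = M, so (2·P_x + 5·P_y)·x = 2·M.
Demand: x*(P_x,P_y,M) = 2·M/(2·P_x + 5·P_y), y* = 5·M/(2·P_x + 5·P_y).
Here 2·9 + 5·1 = 23, giving x* = 2.087.

x* = 2.087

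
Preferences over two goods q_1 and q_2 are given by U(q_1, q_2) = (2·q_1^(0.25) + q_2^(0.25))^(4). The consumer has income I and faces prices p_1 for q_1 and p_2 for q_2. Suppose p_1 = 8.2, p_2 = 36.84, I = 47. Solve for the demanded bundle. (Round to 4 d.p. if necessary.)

q_1* = 4.6205, q_2* = 0.2473

MRS = MU_q_1/MU_q_2 = 2·(q_2/q_1)^(0.75). Set equal to p_1/p_2.
Solve for the ratio: q_2/q_1 = [(1/2)·p_1/p_2]^(4/3).
Substitute q_2 = (q_2/q_1)·q_1 into the budget: q_1* = I/(p_1 + p_2·(q_2/q_1)).
Numerically q_2/q_1 = 0.053533, so q_1* = 47/(8.2 + 36.84·0.053533) = 4.6205 and q_2* = 0.053533·4.6205 = 0.2473.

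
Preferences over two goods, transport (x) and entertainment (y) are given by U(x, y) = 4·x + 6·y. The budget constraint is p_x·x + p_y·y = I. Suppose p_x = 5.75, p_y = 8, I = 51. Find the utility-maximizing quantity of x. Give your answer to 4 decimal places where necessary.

Linear utility — the consumer picks whichever good has higher MU/price: 4/5.75 = 0.6957 vs 6/8 = 0.75.
y gives more utility per dollar, so spend all income on y: y* = I/p_y, x* = 0.
Numerically: x* = 0, y* = 6.375.

x* = 0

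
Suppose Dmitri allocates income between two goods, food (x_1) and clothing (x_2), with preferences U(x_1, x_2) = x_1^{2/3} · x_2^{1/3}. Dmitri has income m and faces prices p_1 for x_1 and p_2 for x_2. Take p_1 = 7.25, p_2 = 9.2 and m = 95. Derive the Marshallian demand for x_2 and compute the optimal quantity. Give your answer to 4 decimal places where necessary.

The MRS is 2·x_2/x_1. Set MRS = p_1/p_2.
So 2/3·p_2·x_2 = 1/3·p_1·x_1; combined with the budget, a share 2/3 of income goes to x_1.
Demand: x_1*(p_1,p_2,m) = 2/3·m/p_1 and x_2* = 1/3·m/p_2.
At p_1=7.25, p_2=9.2, m=95: x_2* = 1/3·95/9.2 = 3.442.

x_2* = 3.442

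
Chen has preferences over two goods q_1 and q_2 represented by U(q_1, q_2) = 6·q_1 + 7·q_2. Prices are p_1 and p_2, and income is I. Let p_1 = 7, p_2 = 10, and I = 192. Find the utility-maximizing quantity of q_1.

Linear utility — the consumer picks whichever good has higher MU/price: 6/7 = 0.8571 vs 7/10 = 0.7.
q_1 gives more utility per dollar, so spend all income on q_1: q_1* = I/p_1, q_2* = 0.
Numerically: q_1* = 27.4286, q_2* = 0.

q_1* = 27.4286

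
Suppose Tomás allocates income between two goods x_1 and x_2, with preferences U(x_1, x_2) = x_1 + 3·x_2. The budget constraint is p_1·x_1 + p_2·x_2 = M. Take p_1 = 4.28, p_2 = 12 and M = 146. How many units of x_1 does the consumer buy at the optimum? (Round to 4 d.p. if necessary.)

Perfect substitutes: compare marginal utility per dollar. 1/p_1 vs 3/p_2 → 0.2336 vs 0.25.
x_2 gives more utility per dollar, so spend all income on x_2: x_2* = M/p_2, x_1* = 0.
Numerically: x_1* = 0, x_2* = 12.1667.

x_1* = 0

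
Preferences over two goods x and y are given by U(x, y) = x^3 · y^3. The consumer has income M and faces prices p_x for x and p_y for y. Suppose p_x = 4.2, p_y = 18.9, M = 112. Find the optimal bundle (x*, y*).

x* = 13.3333, y* = 2.963

Tangency: MRS = y/x = p_x/p_y.
Rearranging, p_y·y = p_x·x. Substituting into the budget gives p_x·x·(1 + 1) = M.
Demand: x*(p_x,p_y,M) = 0.5·M/p_x and y* = 0.5·M/p_y.
At p_x=4.2, p_y=18.9, M=112: x* = 0.5·112/4.2 = 13.3333, y* = 2.963.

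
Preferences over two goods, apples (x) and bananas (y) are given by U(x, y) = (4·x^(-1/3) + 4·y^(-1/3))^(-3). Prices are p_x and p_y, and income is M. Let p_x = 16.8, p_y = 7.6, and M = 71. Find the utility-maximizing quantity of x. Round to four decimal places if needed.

From the CES first-order condition, (y/x)^(4/3) = p_x/p_y.
Hence y/x = (p_x/p_y)^(1/(4/3)), i.e. raised to the 0.75 power.
With the ratio pinned down, the budget gives x* = M/(p_x + p_y·(y/x)) and y* = (y/x)·x*.
Numerically y/x = 1.812891, so x* = 71/(16.8 + 7.6·1.812891) = 2.3219.

x* = 2.3219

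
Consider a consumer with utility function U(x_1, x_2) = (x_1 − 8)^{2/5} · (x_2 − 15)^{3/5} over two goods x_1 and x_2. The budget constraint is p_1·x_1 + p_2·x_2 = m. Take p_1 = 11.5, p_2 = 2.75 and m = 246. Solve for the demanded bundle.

MRS = (2/3)·(x_2−15)/(x_1−8). Tangency with p_1/p_2 gives x_2−15 = (3/2)·(p_1/p_2)·(x_1−8).
Substituting into the budget: x_1* = 8 + 0.4·(m − 8·p_1 − 15·p_2)/p_1, and x_2* = 15 + 0.6·(…)/p_2.
Discretionary income = 246 − 8·11.5 − 15·2.75 = 112.75; x_1* = 8 + 0.4·112.75/11.5 = 11.9217; x_2* = 15 + 0.6·112.75/2.75 = 39.6.

x_1* = 11.9217, x_2* = 39.6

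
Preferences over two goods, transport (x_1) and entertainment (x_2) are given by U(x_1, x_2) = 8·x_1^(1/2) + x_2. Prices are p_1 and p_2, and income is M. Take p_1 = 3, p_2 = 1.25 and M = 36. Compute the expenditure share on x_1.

share on x_1 = 0.2315

Utility is quasi-linear in x_2; the FOC for x_1 is 4/√x_1 = p_1/p_2.
Thus x_1* = (4·p_2/p_1)² — independent of M — with the rest of income spent on x_2.
Plugging in: x_1* = (4·1.25/3)² = 2.7778, x_2* = 22.1333.
Expenditure on x_1: 3·2.7778 = 8.3333; share = 0.2315.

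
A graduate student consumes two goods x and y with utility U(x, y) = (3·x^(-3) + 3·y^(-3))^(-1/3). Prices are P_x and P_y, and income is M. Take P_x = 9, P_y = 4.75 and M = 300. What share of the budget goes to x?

share on x = 0.6176

MU_x ∝ 3·x^(-4), MU_y ∝ 3·y^(-4), so MRS = (y/x)^(4) = P_x/P_y.
Solve for the ratio: y/x = [P_x/P_y]^(0.25).
Substitute y = (y/x)·x into the budget: x* = M/(P_x + P_y·(y/x)).
Numerically y/x = 1.173241, so x* = 300/(9 + 4.75·1.173241) = 20.5862 and y* = 1.173241·20.5862 = 24.1525.
Expenditure on x: 9·20.5862 = 185.2755; share = 0.6176.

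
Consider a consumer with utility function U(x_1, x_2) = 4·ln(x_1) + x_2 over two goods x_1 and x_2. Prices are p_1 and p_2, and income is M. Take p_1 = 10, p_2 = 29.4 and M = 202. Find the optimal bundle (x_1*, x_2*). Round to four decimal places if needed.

x_1* = 11.76, x_2* = 2.8707

Set MRS = p_1/p_2: (4/x_1)/1 = p_1/p_2.
So x_1*(p_1,p_2) = 4·p_2/p_1, independent of income; and x_2* = (M − 4·p_2)/p_2.
At the given prices: x_1* = 4·29.4/10 = 11.76, and x_2* = 2.8707.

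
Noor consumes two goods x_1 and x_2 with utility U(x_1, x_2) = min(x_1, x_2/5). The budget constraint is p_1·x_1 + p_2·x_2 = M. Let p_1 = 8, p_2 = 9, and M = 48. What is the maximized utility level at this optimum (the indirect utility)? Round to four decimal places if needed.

V = 0.9057

With perfect complements, no substitution: consume in ratio x_1:x_2 = 1:5.
Budget: p_1·x_1 + p_2·5·x_1 = M, so (p_1 + 5·p_2)·x_1 = M.
Demand: x_1*(p_1,p_2,M) = M/(p_1 + 5·p_2), x_2* = 5·M/(p_1 + 5·p_2).
Here 8 + 5·9 = 53, giving x_1* = 0.9057 and x_2* = 4.5283.
Utility at the optimum: U(0.9057, 4.5283) = 0.9057.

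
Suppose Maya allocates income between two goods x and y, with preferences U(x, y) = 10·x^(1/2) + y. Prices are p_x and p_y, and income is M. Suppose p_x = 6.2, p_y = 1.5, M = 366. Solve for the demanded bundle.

x* = 1.4633, y* = 237.9516

MU_x = 5/√x, MU_y = 1. Tangency: 5/√x = p_x/p_y.
Thus x* = (5·p_y/p_x)² — independent of M — with the rest of income spent on y.
Plugging in: x* = (5·1.5/6.2)² = 1.4633, y* = 237.9516.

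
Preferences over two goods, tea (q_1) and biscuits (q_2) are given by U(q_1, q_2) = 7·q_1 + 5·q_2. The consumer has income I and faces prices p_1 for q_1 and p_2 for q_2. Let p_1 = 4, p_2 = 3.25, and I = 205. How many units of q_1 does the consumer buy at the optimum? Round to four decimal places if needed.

Linear utility — the consumer picks whichever good has higher MU/price: 7/4 = 1.75 vs 5/3.25 = 1.5385.
q_1 gives more utility per dollar, so spend all income on q_1: q_1* = I/p_1, q_2* = 0.
Numerically: q_1* = 51.25, q_2* = 0.

q_1* = 51.25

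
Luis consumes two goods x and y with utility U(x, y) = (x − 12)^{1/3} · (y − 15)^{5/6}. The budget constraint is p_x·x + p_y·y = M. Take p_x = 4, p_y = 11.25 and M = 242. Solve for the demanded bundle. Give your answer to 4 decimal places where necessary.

x* = 13.8036, y* = 16.6032

After buying the subsistence bundle (12, 15), a share 2/7 of the remaining income goes to x: x* = 12 + 2/7·(M − 12p_x − 15p_y)/p_x.
Discretionary income = 242 − 12·4 − 15·11.25 = 25.25; x* = 12 + 2/7·25.25/4 = 13.8036; y* = 15 + 5/7·25.25/11.25 = 16.6032.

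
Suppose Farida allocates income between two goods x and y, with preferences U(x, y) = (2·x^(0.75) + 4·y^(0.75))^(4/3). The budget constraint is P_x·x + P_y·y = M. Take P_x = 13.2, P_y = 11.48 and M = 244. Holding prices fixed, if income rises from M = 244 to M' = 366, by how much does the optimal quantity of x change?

With the ratio pinned down, the budget gives x* = M/(P_x + P_y·(y/x)) and y* = (y/x)·x*.
Numerically y/x = 27.967146, so x* = 244/(13.2 + 11.48·27.967146) = 0.73.
At M' = 366: x* = 1.0949. Change: 1.0949 − 0.73 = 0.365.

Δx* = 0.365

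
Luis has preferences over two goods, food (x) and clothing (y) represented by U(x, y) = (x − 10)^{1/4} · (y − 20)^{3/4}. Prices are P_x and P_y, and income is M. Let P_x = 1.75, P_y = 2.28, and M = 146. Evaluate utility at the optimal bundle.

V = 22.1373

After buying the subsistence bundle (10, 20), a share 0.25 of the remaining income goes to x: x* = 10 + 0.25·(M − 10P_x − 20P_y)/P_x.
Discretionary income = 146 − 10·1.75 − 20·2.28 = 82.9; x* = 10 + 0.25·82.9/1.75 = 21.8429; y* = 20 + 0.75·82.9/2.28 = 47.2697.
Utility at the optimum: U(21.8429, 47.2697) = 22.1373.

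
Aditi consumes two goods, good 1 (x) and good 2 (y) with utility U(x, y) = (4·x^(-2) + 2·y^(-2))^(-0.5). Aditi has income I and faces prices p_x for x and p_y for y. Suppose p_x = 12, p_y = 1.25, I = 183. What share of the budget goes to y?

share on y = 0.1495

MU_x ∝ 4·x^(-3), MU_y ∝ 2·y^(-3), so MRS = 2·(y/x)^(3) = p_x/p_y.
Hence y/x = ((1/2)·p_x/p_y)^(1/(3)), i.e. raised to the 1/3 power.
With the ratio pinned down, the budget gives x* = I/(p_x + p_y·(y/x)) and y* = (y/x)·x*.
Numerically y/x = 1.686865, so x* = 183/(12 + 1.25·1.686865) = 12.9708 and y* = 1.686865·12.9708 = 21.88.
Expenditure on y: 1.25·21.88 = 27.3501; share = 0.1495.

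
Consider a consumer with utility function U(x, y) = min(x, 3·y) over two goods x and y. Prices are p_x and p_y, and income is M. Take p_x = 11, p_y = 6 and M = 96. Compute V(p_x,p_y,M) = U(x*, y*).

V = 7.3846

Leontief preferences: the optimum is at the kink where x/3 = y/1, i.e. y = (1/3)·x.
Budget: p_x·x + p_y·(1/3)·x = M, so (3·p_x + p_y)·x = 3·M.
Demand: x*(p_x,p_y,M) = 3·M/(3·p_x + p_y), y* = M/(3·p_x + p_y).
Here 3·11 + 6 = 39, giving x* = 7.3846 and y* = 2.4615.
Utility at the optimum: U(7.3846, 2.4615) = 7.3846.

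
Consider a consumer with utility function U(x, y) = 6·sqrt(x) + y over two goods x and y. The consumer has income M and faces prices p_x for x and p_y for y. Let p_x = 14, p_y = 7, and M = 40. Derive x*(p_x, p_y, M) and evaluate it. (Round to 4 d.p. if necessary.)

x* = 2.25

Utility is quasi-linear in y; the FOC for x is 3/√x = p_x/p_y.
Thus x* = (3·p_y/p_x)² — independent of M — with the rest of income spent on y.
Plugging in: x* = (3·7/14)² = 2.25.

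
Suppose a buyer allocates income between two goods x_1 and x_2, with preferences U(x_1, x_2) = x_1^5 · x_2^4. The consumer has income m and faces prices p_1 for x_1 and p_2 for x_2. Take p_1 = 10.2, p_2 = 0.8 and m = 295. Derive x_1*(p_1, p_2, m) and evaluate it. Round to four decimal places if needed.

Tangency: MRS = (5/4)·x_2/x_1 = p_1/p_2.
Rearranging, p_2·x_2 = (4/5)·p_1·x_1. Substituting into the budget gives p_1·x_1·(1 + (4/5)) = m.
Demand: x_1*(p_1,p_2,m) = 5/9·m/p_1 and x_2* = 4/9·m/p_2.
At p_1=10.2, p_2=0.8, m=295: x_1* = 5/9·295/10.2 = 16.0675.

x_1* = 16.0675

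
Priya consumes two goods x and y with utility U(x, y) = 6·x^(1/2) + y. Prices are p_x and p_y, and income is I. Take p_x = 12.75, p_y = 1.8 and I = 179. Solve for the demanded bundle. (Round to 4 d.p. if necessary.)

MU_x = 3/√x, MU_y = 1. Tangency: 3/√x = p_x/p_y.
Solve: √x = 3·p_y/p_x, so x*(p_x,p_y) = (3·p_y/p_x)², and y* = (I − p_x·x*)/p_y.
Plugging in: x* = (3·1.8/12.75)² = 0.1794, y* = 98.1739.

x* = 0.1794, y* = 98.1739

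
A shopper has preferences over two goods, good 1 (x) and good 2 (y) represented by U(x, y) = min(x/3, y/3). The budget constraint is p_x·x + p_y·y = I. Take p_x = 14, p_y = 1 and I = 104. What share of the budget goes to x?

Leontief preferences: the optimum is at the kink where x/3 = y/3, i.e. y = x.
Budget: p_x·x + p_y·x = I, so (3·p_x + 3·p_y)·x = 3·I.
Demand: x*(p_x,p_y,I) = 3·I/(3·p_x + 3·p_y), y* = 3·I/(3·p_x + 3·p_y).
Here 3·14 + 3·1 = 45, giving x* = 6.9333 and y* = 6.9333.
Expenditure on x: 14·6.9333 = 97.0667; share = 0.9333.

share on x = 0.9333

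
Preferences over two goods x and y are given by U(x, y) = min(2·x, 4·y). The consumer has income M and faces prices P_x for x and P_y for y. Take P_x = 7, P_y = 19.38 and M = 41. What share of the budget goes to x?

share on x = 0.4194

Leontief preferences: the optimum is at the kink where x/4 = y/2, i.e. y = (1/2)·x.
Budget: P_x·x + P_y·(1/2)·x = M, so (4·P_x + 2·P_y)·x = 4·M.
Demand: x*(P_x,P_y,M) = 4·M/(4·P_x + 2·P_y), y* = 2·M/(4·P_x + 2·P_y).
Here 4·7 + 2·19.38 = 66.76, giving x* = 2.4566 and y* = 1.2283.
Expenditure on x: 7·2.4566 = 17.1959; share = 0.4194.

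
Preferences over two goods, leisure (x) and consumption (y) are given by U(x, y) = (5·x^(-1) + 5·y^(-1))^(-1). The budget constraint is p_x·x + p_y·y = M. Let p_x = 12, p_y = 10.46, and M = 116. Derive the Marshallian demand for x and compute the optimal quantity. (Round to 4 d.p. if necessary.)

MRS = MU_x/MU_y = (y/x)^(2). Set equal to p_x/p_y.
Solve for the ratio: y/x = [p_x/p_y]^(0.5).
With the ratio pinned down, the budget gives x* = M/(p_x + p_y·(y/x)) and y* = (y/x)·x*.
Numerically y/x = 1.071087, so x* = 116/(12 + 10.46·1.071087) = 4.9992.

x* = 4.9992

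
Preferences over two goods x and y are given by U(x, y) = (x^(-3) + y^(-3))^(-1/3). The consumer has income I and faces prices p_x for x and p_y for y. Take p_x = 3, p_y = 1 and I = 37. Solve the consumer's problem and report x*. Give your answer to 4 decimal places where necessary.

x* = 8.5726

From the CES first-order condition, (y/x)^(4) = p_x/p_y.
Solve for the ratio: y/x = [p_x/p_y]^(0.25).
With the ratio pinned down, the budget gives x* = I/(p_x + p_y·(y/x)) and y* = (y/x)·x*.
Numerically y/x = 1.316074, so x* = 37/(3 + 1·1.316074) = 8.5726.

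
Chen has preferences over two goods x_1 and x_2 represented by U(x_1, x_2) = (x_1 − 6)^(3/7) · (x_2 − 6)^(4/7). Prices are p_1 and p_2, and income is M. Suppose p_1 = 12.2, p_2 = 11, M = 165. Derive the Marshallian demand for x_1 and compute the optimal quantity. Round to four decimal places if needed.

This is Cobb-Douglas in (x_1−6, x_2−6): tangency gives 3/7·p_2·(x_2−6) = 4/7·p_1·(x_1−6).
After buying the subsistence bundle (6, 6), a share 3/7 of the remaining income goes to x_1: x_1* = 6 + 3/7·(M − 6p_1 − 6p_2)/p_1.
Discretionary income = 165 − 6·12.2 − 6·11 = 25.8; x_1* = 6 + 3/7·25.8/12.2 = 6.9063.

x_1* = 6.9063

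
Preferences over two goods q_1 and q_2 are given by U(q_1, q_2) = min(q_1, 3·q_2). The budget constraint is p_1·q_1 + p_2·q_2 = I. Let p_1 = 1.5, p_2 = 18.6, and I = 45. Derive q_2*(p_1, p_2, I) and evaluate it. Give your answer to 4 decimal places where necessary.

Leontief preferences: the optimum is at the kink where q_1/3 = q_2/1, i.e. q_2 = (1/3)·q_1.
Budget: p_1·q_1 + p_2·(1/3)·q_1 = I, so (3·p_1 + p_2)·q_1 = 3·I.
Demand: q_1*(p_1,p_2,I) = 3·I/(3·p_1 + p_2), q_2* = I/(3·p_1 + p_2).
Here 3·1.5 + 18.6 = 23.1, giving q_2* = 1.9481.

q_2* = 1.9481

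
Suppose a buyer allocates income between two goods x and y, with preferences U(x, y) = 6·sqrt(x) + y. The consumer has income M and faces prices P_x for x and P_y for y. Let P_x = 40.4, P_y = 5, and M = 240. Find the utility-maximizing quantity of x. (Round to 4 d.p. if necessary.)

Set MRS = P_x/P_y: 3·x^(−1/2) = P_x/P_y.
Solve: √x = 3·P_y/P_x, so x*(P_x,P_y) = (3·P_y/P_x)², and y* = (M − P_x·x*)/P_y.
Plugging in: x* = (3·5/40.4)² = 0.1379.

x* = 0.1379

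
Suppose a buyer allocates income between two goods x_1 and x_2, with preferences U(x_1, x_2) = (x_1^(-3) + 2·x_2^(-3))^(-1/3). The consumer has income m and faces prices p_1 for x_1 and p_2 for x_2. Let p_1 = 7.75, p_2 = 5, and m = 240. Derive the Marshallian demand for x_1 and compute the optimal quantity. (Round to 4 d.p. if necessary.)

x_1* = 16.6846

From the CES first-order condition, (1/2)·(x_2/x_1)^(4) = p_1/p_2.
Solve for the ratio: x_2/x_1 = [2·p_1/p_2]^(0.25).
Substitute x_2 = (x_2/x_1)·x_1 into the budget: x_1* = m/(p_1 + p_2·(x_2/x_1)).
Numerically x_2/x_1 = 1.326907, so x_1* = 240/(7.75 + 5·1.326907) = 16.6846.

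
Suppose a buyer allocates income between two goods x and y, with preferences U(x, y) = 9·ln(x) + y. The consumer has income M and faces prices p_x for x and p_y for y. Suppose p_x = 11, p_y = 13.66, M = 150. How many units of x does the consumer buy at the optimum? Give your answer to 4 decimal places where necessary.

x* = 11.1764

Set MRS = p_x/p_y: (9/x)/1 = p_x/p_y.
So x*(p_x,p_y) = 9·p_y/p_x, independent of income; and y* = (M − 9·p_y)/p_y.
At the given prices: x* = 9·13.66/11 = 11.1764.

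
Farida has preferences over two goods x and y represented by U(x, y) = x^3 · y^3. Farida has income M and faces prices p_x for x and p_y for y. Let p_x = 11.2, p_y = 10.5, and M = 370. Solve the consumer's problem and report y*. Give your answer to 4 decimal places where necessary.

The MRS is y/x. Set MRS = p_x/p_y.
Rearranging, p_y·y = p_x·x. Substituting into the budget gives p_x·x·(1 + 1) = M.
Demand: x*(p_x,p_y,M) = 0.5·M/p_x and y* = 0.5·M/p_y.
At p_x=11.2, p_y=10.5, M=370: y* = 0.5·370/10.5 = 17.619.

y* = 17.619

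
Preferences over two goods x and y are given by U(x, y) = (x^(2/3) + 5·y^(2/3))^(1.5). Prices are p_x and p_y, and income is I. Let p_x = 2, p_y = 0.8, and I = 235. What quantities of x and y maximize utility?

x* = 0.1502, y* = 293.3745

From the CES first-order condition, (1/5)·(y/x)^(1/3) = p_x/p_y.
Solve for the ratio: y/x = [5·p_x/p_y]^(3).
With the ratio pinned down, the budget gives x* = I/(p_x + p_y·(y/x)) and y* = (y/x)·x*.
Numerically y/x = 1953.125, so x* = 235/(2 + 0.8·1953.125) = 0.1502 and y* = 1953.125·0.1502 = 293.3745.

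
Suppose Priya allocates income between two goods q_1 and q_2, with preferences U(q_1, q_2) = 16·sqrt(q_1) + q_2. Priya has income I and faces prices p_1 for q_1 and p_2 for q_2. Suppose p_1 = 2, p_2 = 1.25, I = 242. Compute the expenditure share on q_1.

share on q_1 = 0.2066

MU_q_1 = 8/√q_1, MU_q_2 = 1. Tangency: 8/√q_1 = p_1/p_2.
Solve: √q_1 = 8·p_2/p_1, so q_1*(p_1,p_2) = (8·p_2/p_1)², and q_2* = (I − p_1·q_1*)/p_2.
Plugging in: q_1* = (8·1.25/2)² = 25, q_2* = 153.6.
Expenditure on q_1: 2·25 = 50; share = 0.2066.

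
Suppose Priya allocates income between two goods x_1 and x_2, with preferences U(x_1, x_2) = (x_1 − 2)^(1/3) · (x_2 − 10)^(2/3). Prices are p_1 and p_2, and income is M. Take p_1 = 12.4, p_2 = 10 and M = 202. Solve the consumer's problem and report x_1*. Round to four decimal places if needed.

After buying the subsistence bundle (2, 10), a share 1/3 of the remaining income goes to x_1: x_1* = 2 + 1/3·(M − 2p_1 − 10p_2)/p_1.
Discretionary income = 202 − 2·12.4 − 10·10 = 77.2; x_1* = 2 + 1/3·77.2/12.4 = 4.0753.

x_1* = 4.0753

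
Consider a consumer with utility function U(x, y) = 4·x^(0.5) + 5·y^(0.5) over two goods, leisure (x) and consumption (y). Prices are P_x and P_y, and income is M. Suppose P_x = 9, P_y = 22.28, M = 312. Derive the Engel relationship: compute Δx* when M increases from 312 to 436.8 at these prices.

From the CES first-order condition, (4/5)·(y/x)^(0.5) = P_x/P_y.
Hence y/x = ((5/4)·P_x/P_y)^(1/(0.5)), i.e. raised to the 2 power.
With the ratio pinned down, the budget gives x* = M/(P_x + P_y·(y/x)) and y* = (y/x)·x*.
Numerically y/x = 0.254962, so x* = 312/(9 + 22.28·0.254962) = 21.2526.
At M' = 436.8: x* = 29.7537. Change: 29.7537 − 21.2526 = 8.501.

Δx* = 8.501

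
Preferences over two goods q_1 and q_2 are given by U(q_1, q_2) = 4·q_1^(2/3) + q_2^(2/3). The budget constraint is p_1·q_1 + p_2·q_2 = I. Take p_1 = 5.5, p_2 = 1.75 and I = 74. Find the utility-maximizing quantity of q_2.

MRS = MU_q_1/MU_q_2 = 4·(q_2/q_1)^(1/3). Set equal to p_1/p_2.
Hence q_2/q_1 = ((1/4)·p_1/p_2)^(1/(1/3)), i.e. raised to the 3 power.
Substitute q_2 = (q_2/q_1)·q_1 into the budget: q_1* = I/(p_1 + p_2·(q_2/q_1)).
Numerically q_2/q_1 = 0.485058, so q_1* = 74/(5.5 + 1.75·0.485058) = 11.6557 and q_2* = 0.485058·11.6557 = 5.6537.

q_2* = 5.6537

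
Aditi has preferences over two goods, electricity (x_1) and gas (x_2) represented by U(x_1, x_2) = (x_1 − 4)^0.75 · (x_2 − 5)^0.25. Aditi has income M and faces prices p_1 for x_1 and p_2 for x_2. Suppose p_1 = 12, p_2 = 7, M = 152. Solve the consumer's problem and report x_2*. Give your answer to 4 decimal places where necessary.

x_2* = 7.4643

Discretionary income = 152 − 4·12 − 5·7 = 69; x_2* = 5 + 0.25·69/7 = 7.4643.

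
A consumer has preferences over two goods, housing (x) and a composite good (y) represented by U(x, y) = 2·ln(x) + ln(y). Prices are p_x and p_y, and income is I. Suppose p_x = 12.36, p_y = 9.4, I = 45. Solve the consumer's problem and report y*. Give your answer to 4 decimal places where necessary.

Tangency: MRS = 2·y/x = p_x/p_y.
So 2·p_y·y = p_x·x; combined with the budget, a share 2/3 of income goes to x.
Demand: x*(p_x,p_y,I) = 2/3·I/p_x and y* = 1/3·I/p_y.
At p_x=12.36, p_y=9.4, I=45: y* = 1/3·45/9.4 = 1.5957.

y* = 1.5957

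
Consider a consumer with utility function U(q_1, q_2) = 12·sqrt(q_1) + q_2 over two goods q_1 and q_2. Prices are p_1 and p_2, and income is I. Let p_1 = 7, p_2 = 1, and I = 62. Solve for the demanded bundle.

Plugging in: q_1* = (6·1/7)² = 0.7347, q_2* = 56.8571.

q_1* = 0.7347, q_2* = 56.8571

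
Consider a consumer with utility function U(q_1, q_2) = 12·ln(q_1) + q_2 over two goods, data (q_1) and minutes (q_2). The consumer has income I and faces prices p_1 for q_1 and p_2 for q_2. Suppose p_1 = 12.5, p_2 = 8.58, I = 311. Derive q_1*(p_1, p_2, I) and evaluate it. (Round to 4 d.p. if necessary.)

Set MRS = p_1/p_2: (12/q_1)/1 = p_1/p_2.
So q_1*(p_1,p_2) = 12·p_2/p_1, independent of income; and q_2* = (I − 12·p_2)/p_2.
At the given prices: q_1* = 12·8.58/12.5 = 8.2368.

q_1* = 8.2368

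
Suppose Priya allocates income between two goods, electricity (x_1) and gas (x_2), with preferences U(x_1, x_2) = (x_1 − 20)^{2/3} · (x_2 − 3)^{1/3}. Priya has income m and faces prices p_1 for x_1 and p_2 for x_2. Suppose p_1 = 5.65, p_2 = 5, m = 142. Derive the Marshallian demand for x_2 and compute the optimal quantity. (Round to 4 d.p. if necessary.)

Let x_1' = x_1−20, x_2' = x_2−3. MRS = 2·x_2'/x_1' = p_1/p_2.
Substituting into the budget: x_1* = 20 + 2/3·(m − 20·p_1 − 3·p_2)/p_1, and x_2* = 3 + 1/3·(…)/p_2.
Discretionary income = 142 − 20·5.65 − 3·5 = 14; x_2* = 3 + 1/3·14/5 = 3.9333.

x_2* = 3.9333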